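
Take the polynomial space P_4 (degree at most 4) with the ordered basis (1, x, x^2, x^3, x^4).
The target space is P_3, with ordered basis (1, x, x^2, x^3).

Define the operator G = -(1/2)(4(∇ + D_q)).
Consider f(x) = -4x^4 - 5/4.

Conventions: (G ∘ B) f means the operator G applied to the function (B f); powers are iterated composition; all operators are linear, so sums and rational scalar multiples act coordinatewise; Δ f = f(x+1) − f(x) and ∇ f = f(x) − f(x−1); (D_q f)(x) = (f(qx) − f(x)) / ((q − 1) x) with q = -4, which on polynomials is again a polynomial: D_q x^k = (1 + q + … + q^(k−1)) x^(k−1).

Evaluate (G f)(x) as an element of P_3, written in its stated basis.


∇ f = -16x^3 + 24x^2 - 16x + 4
D_q f = 204x^3
(∇ + D_q) f = 188x^3 + 24x^2 - 16x + 4
(4(∇ + D_q)) f = 752x^3 + 96x^2 - 64x + 16
(-(1/2)(4(∇ + D_q))) f = -376x^3 - 48x^2 + 32x - 8

the image equals g(x) = -376x^3 - 48x^2 + 32x - 8


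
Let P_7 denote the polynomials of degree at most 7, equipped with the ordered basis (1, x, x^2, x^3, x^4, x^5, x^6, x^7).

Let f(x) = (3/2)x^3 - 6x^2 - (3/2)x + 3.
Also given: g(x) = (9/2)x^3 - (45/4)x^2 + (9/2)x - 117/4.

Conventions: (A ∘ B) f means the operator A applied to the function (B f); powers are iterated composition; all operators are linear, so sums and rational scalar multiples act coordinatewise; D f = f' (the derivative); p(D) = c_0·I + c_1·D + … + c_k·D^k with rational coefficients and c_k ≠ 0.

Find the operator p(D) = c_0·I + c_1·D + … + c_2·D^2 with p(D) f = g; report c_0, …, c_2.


D^0 f = (3/2)x^3 - 6x^2 - (3/2)x + 3
D^1 f = (9/2)x^2 - 12x - 3/2
D^2 f = 9x - 12
matching coefficients of g against c_0 f + c_1 Df + … from the top degree down determines the c_i
solution: c_0 = 3, c_1 = 3/2, c_2 = 3

p(D) = 3·I + (3/2)·D + 3·D^2, i.e. c_0 = 3, c_1 = 3/2, c_2 = 3


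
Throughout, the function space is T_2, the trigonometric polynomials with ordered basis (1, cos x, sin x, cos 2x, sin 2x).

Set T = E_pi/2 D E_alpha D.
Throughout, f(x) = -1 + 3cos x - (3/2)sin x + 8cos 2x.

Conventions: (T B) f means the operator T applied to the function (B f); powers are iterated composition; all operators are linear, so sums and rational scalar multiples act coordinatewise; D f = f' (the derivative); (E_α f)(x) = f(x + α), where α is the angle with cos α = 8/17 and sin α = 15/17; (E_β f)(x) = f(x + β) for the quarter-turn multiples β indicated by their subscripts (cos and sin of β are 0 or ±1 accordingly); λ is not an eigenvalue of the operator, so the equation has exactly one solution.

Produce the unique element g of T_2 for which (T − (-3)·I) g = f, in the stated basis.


g(x) = -1/3 + (93/130)cos x - (123/260)sin x + (1784/3361)cos 2x + (7680/3361)sin 2x

write g with unknown coordinates in the stated basis and equate coefficients in (T − (-3)·I) g = f
solving from the highest basis element down gives g = -1/3 + (93/130)cos x - (123/260)sin x + (1784/3361)cos 2x + (7680/3361)sin 2x
check: T g = (111/130)cos x - (21/260)sin x + (21536/3361)cos 2x - (23040/3361)sin 2x
so T g − (-3)·g = -1 + 3cos x - (3/2)sin x + 8cos 2x = f ✓


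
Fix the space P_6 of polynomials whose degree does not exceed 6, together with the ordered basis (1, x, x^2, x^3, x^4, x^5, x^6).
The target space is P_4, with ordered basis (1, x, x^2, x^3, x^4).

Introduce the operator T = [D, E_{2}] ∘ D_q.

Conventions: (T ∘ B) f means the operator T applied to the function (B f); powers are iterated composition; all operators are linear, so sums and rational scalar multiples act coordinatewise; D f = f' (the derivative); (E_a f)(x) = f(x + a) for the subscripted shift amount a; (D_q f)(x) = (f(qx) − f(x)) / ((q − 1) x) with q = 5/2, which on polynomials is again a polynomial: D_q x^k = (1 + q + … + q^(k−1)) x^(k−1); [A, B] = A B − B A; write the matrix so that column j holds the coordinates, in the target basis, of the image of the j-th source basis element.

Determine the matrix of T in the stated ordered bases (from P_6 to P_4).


image of 1: 0
image of x: 0
image of x^2: 0
image of x^3: 0
image of x^4: 0
image of x^5: 0
image of x^6: 0
each image's coordinates form column j of the matrix

the matrix is [[0, 0, 0, 0, 0, 0, 0]; [0, 0, 0, 0, 0, 0, 0]; [0, 0, 0, 0, 0, 0, 0]; [0, 0, 0, 0, 0, 0, 0]; [0, 0, 0, 0, 0, 0, 0]] (rows listed top to bottom)


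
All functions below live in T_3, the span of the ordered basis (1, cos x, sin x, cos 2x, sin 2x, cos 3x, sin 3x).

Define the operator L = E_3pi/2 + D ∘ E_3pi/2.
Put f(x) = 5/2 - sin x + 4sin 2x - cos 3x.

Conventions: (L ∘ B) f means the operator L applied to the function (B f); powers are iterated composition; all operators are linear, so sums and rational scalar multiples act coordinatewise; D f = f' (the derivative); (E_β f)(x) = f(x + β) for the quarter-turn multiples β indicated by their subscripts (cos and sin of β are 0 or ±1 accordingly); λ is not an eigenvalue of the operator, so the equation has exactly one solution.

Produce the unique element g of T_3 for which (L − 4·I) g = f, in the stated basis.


write g with unknown coordinates in the stated basis and equate coefficients in (L − 4·I) g = f
solving from the highest basis element down gives g = -5/6 - (1/10)cos x + (3/10)sin x + (8/29)cos 2x - (20/29)sin 2x + (7/50)cos 3x - (1/50)sin 3x
check: L g = -5/6 - (2/5)cos x + (1/5)sin x + (32/29)cos 2x + (36/29)sin 2x - (11/25)cos 3x - (2/25)sin 3x
so L g − 4·g = 5/2 - sin x + 4sin 2x - cos 3x = f ✓

the result is g(x) = -5/6 - (1/10)cos x + (3/10)sin x + (8/29)cos 2x - (20/29)sin 2x + (7/50)cos 3x - (1/50)sin 3x


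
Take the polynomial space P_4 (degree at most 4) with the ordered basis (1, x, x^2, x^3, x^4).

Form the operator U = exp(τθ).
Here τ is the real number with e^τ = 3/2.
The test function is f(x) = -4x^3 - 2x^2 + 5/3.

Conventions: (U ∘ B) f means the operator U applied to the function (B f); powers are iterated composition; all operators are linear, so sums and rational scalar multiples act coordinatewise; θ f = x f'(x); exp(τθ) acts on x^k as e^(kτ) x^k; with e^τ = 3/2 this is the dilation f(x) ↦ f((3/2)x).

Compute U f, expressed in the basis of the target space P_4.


the image equals g(x) = -(27/2)x^3 - (9/2)x^2 + 5/3

exp(τθ) x^k = e^(kτ) x^k; with e^τ = 3/2 this sends x^k to (3/2)^k x^k
x^2 ↦ 9/4 x^2
x^3 ↦ 27/8 x^3
applying this coordinatewise to f: exp(τθ) f = -(27/2)x^3 - (9/2)x^2 + 5/3


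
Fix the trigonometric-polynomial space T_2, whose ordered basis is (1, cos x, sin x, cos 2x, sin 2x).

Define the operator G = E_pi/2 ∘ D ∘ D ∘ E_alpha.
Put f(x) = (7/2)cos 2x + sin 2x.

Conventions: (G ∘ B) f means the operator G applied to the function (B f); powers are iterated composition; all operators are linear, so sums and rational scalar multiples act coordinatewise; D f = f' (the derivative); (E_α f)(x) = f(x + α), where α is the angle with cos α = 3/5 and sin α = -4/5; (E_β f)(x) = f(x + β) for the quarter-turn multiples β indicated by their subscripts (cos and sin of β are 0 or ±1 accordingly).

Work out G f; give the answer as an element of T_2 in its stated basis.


E_alpha f = -(97/50)cos 2x + (77/25)sin 2x
D E_alpha f = (154/25)cos 2x + (97/25)sin 2x
D D E_alpha f = (194/25)cos 2x - (308/25)sin 2x
E_pi/2 D D E_alpha f = -(194/25)cos 2x + (308/25)sin 2x

g(x) = -(194/25)cos 2x + (308/25)sin 2x


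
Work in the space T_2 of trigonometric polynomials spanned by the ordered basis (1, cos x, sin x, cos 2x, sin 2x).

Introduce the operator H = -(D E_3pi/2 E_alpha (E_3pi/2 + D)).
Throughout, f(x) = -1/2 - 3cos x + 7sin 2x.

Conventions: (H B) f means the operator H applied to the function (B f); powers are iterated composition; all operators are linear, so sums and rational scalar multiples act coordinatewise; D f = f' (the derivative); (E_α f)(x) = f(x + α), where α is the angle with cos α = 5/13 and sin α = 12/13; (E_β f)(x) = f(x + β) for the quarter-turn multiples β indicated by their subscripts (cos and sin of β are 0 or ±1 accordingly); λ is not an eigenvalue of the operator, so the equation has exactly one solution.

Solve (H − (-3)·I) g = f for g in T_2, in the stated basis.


write g with unknown coordinates in the stated basis and equate coefficients in (H − (-3)·I) g = f
solving from the highest basis element down gives g = -1/6 - cos x + (1694/9197)cos 2x + (8561/9197)sin 2x
check: H g = -(5082/9197)cos 2x + (38696/9197)sin 2x
so H g − (-3)·g = -1/2 - 3cos x + 7sin 2x = f ✓

the result is g(x) = -1/6 - cos x + (1694/9197)cos 2x + (8561/9197)sin 2x


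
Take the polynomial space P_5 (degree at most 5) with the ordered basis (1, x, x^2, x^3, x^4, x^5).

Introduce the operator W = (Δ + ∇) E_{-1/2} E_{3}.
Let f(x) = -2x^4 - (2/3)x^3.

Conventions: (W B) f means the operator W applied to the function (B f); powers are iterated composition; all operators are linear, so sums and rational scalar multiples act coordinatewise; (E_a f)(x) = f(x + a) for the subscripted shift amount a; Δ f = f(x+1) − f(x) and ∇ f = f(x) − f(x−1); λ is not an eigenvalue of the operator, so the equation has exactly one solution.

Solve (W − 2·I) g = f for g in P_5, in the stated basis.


write g with unknown coordinates in the stated basis and equate coefficients in (W − 2·I) g = f
solving from the highest basis element down gives g = x^4 + (13/3)x^3 + 43x^2 + 230x + 7237/12
check: W g = 8x^3 + 86x^2 + 460x + 7237/6
so W g − 2·g = -2x^4 - (2/3)x^3 = f ✓

g(x) = x^4 + (13/3)x^3 + 43x^2 + 230x + 7237/12


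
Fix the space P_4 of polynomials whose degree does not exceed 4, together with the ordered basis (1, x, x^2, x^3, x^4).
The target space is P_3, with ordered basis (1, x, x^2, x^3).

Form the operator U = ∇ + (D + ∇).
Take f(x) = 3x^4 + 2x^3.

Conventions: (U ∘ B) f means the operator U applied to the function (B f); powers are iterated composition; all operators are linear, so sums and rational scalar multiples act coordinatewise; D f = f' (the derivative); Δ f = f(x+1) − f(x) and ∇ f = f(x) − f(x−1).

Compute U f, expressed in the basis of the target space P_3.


the image equals g(x) = 36x^3 - 18x^2 + 12x - 2

∇ f = 12x^3 - 12x^2 + 6x - 1
D f = 12x^3 + 6x^2
∇ f = 12x^3 - 12x^2 + 6x - 1
(D + ∇) f = 24x^3 - 6x^2 + 6x - 1
(∇ + (D + ∇)) f = 36x^3 - 18x^2 + 12x - 2


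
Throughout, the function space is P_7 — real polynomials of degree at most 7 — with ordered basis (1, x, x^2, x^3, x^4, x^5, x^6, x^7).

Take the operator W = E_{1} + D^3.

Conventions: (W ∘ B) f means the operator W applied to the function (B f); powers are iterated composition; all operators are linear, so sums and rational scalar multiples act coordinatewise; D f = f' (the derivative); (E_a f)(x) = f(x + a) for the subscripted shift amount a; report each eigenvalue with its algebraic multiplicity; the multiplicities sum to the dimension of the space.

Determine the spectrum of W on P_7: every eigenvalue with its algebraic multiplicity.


image of 1: 1
image of x: x + 1
image of x^2: x^2 + 2x + 1
image of x^3: x^3 + 3x^2 + 3x + 7
image of x^4: x^4 + 4x^3 + 6x^2 + 28x + 1
image of x^5: x^5 + 5x^4 + 10x^3 + 70x^2 + 5x + 1
image of x^6: x^6 + 6x^5 + 15x^4 + 140x^3 + 15x^2 + 6x + 1
image of x^7: x^7 + 7x^6 + 21x^5 + 245x^4 + 35x^3 + 21x^2 + 7x + 1
the matrix is upper triangular; its diagonal is (1, 1, 1, 1, 1, 1, 1, 1)
for a triangular matrix the eigenvalues are the diagonal entries, with algebraic multiplicity their repetition count

λ = 1 (multiplicity 8)


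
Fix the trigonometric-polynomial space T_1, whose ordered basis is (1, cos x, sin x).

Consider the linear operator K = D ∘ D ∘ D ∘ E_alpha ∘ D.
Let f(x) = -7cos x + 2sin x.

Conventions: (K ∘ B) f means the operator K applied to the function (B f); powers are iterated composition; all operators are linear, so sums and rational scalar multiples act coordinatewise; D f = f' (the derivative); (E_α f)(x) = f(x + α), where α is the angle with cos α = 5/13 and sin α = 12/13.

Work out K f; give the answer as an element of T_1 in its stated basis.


D f = 2cos x + 7sin x
E_alpha D f = (94/13)cos x + (11/13)sin x
D E_alpha D f = (11/13)cos x - (94/13)sin x
D D E_alpha D f = -(94/13)cos x - (11/13)sin x
D D D E_alpha D f = -(11/13)cos x + (94/13)sin x

g(x) = -(11/13)cos x + (94/13)sin x


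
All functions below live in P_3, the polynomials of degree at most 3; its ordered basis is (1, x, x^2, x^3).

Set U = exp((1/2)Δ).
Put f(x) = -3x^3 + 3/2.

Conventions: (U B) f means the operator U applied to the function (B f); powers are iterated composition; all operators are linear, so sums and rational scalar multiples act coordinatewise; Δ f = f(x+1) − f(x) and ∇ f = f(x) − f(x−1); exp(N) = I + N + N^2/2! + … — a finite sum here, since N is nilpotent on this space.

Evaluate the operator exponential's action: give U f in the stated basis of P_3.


the result is g(x) = -3x^3 - (9/2)x^2 - (27/4)x - 21/8

order-1 term: -(9/2)x^2 - (9/2)x - 3/2
order-2 term: -(9/4)x - 9/4
order-3 term: -3/8
the series for exp((1/2)Δ) f terminates at order 3
exp((1/2)Δ) f = -3x^3 - (9/2)x^2 - (27/4)x - 21/8


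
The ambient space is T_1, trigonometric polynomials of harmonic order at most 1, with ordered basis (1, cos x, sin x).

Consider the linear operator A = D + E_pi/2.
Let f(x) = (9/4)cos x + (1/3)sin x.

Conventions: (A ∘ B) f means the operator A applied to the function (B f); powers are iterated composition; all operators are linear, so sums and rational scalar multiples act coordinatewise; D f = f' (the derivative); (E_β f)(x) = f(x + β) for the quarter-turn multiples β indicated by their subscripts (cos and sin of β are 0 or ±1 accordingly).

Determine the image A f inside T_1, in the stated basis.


D f = (1/3)cos x - (9/4)sin x
E_pi/2 f = (1/3)cos x - (9/4)sin x
(D + E_pi/2) f = (2/3)cos x - (9/2)sin x

g(x) = (2/3)cos x - (9/2)sin x


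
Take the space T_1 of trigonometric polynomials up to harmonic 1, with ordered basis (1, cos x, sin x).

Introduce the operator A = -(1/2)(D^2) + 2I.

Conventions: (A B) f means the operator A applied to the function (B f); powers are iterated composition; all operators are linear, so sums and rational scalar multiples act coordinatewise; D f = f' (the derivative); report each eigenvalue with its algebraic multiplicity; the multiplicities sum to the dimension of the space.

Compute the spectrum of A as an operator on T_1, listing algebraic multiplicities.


λ = 2 (multiplicity 1), λ = 5/2 (multiplicity 2)

image of 1: 2
image of cos x: (5/2)cos x
image of sin x: (5/2)sin x
the matrix is diagonal; its diagonal is (2, 5/2, 5/2)
for a triangular matrix the eigenvalues are the diagonal entries, with algebraic multiplicity their repetition count


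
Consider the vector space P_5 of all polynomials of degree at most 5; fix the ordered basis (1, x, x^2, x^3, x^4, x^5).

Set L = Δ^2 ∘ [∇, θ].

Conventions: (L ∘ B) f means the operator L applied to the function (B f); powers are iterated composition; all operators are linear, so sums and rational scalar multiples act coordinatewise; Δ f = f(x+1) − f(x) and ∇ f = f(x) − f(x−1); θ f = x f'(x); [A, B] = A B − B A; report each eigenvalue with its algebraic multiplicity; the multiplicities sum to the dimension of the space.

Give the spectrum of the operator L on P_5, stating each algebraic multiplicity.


image of 1: 0
image of x: 0
image of x^2: 0
image of x^3: 6
image of x^4: 24x
image of x^5: 60x^2 + 10
the matrix is upper triangular; its diagonal is (0, 0, 0, 0, 0, 0)
for a triangular matrix the eigenvalues are the diagonal entries, with algebraic multiplicity their repetition count

λ = 0 (multiplicity 6)


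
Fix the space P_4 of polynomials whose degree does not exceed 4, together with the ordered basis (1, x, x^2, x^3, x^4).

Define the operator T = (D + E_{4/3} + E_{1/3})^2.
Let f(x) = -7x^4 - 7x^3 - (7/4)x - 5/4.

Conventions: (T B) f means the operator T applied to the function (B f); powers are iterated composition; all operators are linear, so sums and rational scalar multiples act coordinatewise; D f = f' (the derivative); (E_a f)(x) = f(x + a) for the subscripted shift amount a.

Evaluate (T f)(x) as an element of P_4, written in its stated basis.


the result is g(x) = -28x^4 - (980/3)x^3 - (3416/3)x^2 - (42665/27)x - 72967/81

D f = -28x^3 - 21x^2 - 7/4
E_{4/3} f = -7x^4 - (133/3)x^3 - (308/3)x^2 - (11389/108)x - 13705/324
E_{1/3} f = -7x^4 - (49/3)x^3 - (35/3)x^2 - (553/108)x - 353/162
(D + E_{4/3} + E_{1/3}) f = -14x^4 - (266/3)x^3 - (406/3)x^2 - (5971/54)x - 7489/162
D (D + E_{4/3} + E_{1/3}) f = -56x^3 - 266x^2 - (812/3)x - 5971/54
E_{4/3} (D + E_{4/3} + E_{1/3}) f = -14x^4 - (490/3)x^3 - (1918/3)x^2 - (58163/54)x - 111565/162
E_{1/3} (D + E_{4/3} + E_{1/3}) f = -14x^4 - (322/3)x^3 - (700/3)x^2 - (12551/54)x - 8228/81
(D + E_{4/3} + E_{1/3}) (D + E_{4/3} + E_{1/3}) f = -28x^4 - (980/3)x^3 - (3416/3)x^2 - (42665/27)x - 72967/81


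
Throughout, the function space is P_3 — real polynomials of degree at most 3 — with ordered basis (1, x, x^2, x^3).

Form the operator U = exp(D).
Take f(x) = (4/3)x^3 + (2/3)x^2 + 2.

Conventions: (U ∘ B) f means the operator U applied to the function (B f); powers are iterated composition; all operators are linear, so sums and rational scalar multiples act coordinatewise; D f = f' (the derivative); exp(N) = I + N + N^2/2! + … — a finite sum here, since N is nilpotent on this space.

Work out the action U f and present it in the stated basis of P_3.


order-1 term: 4x^2 + (4/3)x
order-2 term: 4x + 2/3
order-3 term: 4/3
the series for exp(D) f terminates at order 3
exp(D) f = (4/3)x^3 + (14/3)x^2 + (16/3)x + 4

the result is g(x) = (4/3)x^3 + (14/3)x^2 + (16/3)x + 4


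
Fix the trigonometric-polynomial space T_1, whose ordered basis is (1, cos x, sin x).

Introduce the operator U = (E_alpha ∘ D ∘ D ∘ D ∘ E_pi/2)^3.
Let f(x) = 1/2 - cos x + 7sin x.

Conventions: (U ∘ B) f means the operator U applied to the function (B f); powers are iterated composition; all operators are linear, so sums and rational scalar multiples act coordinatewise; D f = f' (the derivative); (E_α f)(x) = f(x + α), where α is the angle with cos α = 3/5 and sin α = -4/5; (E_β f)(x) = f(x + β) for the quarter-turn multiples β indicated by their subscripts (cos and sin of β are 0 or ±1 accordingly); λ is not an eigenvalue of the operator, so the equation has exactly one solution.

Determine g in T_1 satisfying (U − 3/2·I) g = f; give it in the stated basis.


write g with unknown coordinates in the stated basis and equate coefficients in (U − 3/2·I) g = f
solving from the highest basis element down gives g = -1/3 + (2450/3029)cos x - (8350/3029)sin x
check: U g = (646/3029)cos x + (8678/3029)sin x
so U g − 3/2·g = 1/2 - cos x + 7sin x = f ✓

the image equals g(x) = -1/3 + (2450/3029)cos x - (8350/3029)sin x


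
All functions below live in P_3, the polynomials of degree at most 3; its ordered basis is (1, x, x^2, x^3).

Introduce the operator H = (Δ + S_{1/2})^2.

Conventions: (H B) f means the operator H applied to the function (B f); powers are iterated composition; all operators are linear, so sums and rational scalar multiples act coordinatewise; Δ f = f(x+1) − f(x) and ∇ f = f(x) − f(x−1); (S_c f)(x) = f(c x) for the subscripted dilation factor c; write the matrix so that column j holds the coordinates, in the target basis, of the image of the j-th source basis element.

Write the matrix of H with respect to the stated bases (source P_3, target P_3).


image of 1: 1
image of x: (1/4)x + 3/2
image of x^2: (1/16)x^2 + (3/2)x + 13/4
image of x^3: (1/64)x^3 + (9/8)x^2 + (63/8)x + 57/8
each image's coordinates form column j of the matrix

the matrix is [[1, 3/2, 13/4, 57/8]; [0, 1/4, 3/2, 63/8]; [0, 0, 1/16, 9/8]; [0, 0, 0, 1/64]] (rows listed top to bottom)


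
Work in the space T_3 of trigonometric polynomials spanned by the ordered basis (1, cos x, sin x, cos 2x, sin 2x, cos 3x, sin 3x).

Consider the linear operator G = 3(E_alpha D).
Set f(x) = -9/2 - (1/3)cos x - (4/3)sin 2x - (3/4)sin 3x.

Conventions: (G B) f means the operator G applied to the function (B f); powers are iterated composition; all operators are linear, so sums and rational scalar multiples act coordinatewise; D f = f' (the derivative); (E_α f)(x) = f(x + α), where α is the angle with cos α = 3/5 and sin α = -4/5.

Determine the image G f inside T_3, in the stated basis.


D f = (1/3)sin x - (8/3)cos 2x - (9/4)cos 3x
E_alpha D f = -(4/15)cos x + (1/5)sin x + (56/75)cos 2x - (64/25)sin 2x + (1053/500)cos 3x - (99/125)sin 3x
(3(E_alpha D)) f = -(4/5)cos x + (3/5)sin x + (56/25)cos 2x - (192/25)sin 2x + (3159/500)cos 3x - (297/125)sin 3x

the result is g(x) = -(4/5)cos x + (3/5)sin x + (56/25)cos 2x - (192/25)sin 2x + (3159/500)cos 3x - (297/125)sin 3x


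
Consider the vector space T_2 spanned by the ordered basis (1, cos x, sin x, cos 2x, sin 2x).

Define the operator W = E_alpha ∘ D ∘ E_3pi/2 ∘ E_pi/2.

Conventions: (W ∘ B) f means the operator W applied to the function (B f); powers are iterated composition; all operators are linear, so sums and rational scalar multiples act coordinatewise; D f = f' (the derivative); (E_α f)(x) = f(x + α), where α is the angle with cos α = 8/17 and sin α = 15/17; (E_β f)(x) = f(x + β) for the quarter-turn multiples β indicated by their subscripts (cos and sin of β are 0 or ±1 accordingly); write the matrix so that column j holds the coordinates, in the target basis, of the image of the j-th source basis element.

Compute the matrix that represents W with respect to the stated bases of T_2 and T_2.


the matrix is [[0, 0, 0, 0, 0]; [0, -15/17, 8/17, 0, 0]; [0, -8/17, -15/17, 0, 0]; [0, 0, 0, -480/289, -322/289]; [0, 0, 0, 322/289, -480/289]] (rows listed top to bottom)

image of 1: 0
image of cos x: -(15/17)cos x - (8/17)sin x
image of sin x: (8/17)cos x - (15/17)sin x
image of cos 2x: -(480/289)cos 2x + (322/289)sin 2x
image of sin 2x: -(322/289)cos 2x - (480/289)sin 2x
each image's coordinates form column j of the matrix


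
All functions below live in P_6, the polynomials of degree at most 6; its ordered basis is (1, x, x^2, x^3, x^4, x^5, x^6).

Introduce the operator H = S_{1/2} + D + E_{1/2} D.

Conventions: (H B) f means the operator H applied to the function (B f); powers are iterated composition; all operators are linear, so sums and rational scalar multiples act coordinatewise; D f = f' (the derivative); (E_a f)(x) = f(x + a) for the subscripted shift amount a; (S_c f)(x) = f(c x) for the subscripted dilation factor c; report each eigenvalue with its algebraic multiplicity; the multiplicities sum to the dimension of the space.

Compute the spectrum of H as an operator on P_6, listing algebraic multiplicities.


image of 1: 1
image of x: (1/2)x + 2
image of x^2: (1/4)x^2 + 4x + 1
image of x^3: (1/8)x^3 + 6x^2 + 3x + 3/4
image of x^4: (1/16)x^4 + 8x^3 + 6x^2 + 3x + 1/2
image of x^5: (1/32)x^5 + 10x^4 + 10x^3 + (15/2)x^2 + (5/2)x + 5/16
image of x^6: (1/64)x^6 + 12x^5 + 15x^4 + 15x^3 + (15/2)x^2 + (15/8)x + 3/16
the matrix is upper triangular; its diagonal is (1, 1/2, 1/4, 1/8, 1/16, 1/32, 1/64)
for a triangular matrix the eigenvalues are the diagonal entries, with algebraic multiplicity their repetition count

λ = 1/64 (multiplicity 1), λ = 1/32 (multiplicity 1), λ = 1/16 (multiplicity 1), λ = 1/8 (multiplicity 1), λ = 1/4 (multiplicity 1), λ = 1/2 (multiplicity 1), λ = 1 (multiplicity 1)


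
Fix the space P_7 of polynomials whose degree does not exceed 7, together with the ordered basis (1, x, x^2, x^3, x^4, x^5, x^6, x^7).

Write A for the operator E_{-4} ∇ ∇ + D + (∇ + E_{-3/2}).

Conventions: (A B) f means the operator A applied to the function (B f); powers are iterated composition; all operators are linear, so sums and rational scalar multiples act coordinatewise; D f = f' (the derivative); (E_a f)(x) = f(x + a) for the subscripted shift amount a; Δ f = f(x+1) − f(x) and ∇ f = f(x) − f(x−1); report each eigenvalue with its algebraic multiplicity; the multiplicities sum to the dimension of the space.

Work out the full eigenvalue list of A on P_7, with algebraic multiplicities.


image of 1: 1
image of x: x + 1/2
image of x^2: x^2 + x + 13/4
image of x^3: x^3 + (3/2)x^2 + (39/4)x - 259/8
image of x^4: x^4 + 2x^3 + (39/2)x^2 - (259/2)x + 4897/16
image of x^5: x^5 + (5/2)x^4 + (65/2)x^3 - (1295/4)x^2 + (24485/16)x - 81811/32
image of x^6: x^6 + 3x^5 + (195/4)x^4 - (1295/2)x^3 + (73455/16)x^2 - (245433/16)x + 1248793/64
image of x^7: x^7 + (7/2)x^6 + (273/4)x^5 - (9065/8)x^4 + (171395/16)x^3 - (1718031/32)x^2 + (8741551/64)x - 17931019/128
the matrix is upper triangular; its diagonal is (1, 1, 1, 1, 1, 1, 1, 1)
for a triangular matrix the eigenvalues are the diagonal entries, with algebraic multiplicity their repetition count

λ = 1 (multiplicity 8)


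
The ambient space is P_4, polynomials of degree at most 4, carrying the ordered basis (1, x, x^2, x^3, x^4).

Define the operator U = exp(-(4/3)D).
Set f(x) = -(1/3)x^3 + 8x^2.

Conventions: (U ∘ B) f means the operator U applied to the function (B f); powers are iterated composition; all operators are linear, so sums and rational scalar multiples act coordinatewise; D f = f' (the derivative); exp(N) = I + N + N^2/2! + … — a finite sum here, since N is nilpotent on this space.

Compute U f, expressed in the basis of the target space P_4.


the result is g(x) = -(1/3)x^3 + (28/3)x^2 - (208/9)x + 1216/81

order-1 term: (4/3)x^2 - (64/3)x
order-2 term: -(16/9)x + 128/9
order-3 term: 64/81
the series for exp(-(4/3)D) f terminates at order 3
exp(-(4/3)D) f = -(1/3)x^3 + (28/3)x^2 - (208/9)x + 1216/81


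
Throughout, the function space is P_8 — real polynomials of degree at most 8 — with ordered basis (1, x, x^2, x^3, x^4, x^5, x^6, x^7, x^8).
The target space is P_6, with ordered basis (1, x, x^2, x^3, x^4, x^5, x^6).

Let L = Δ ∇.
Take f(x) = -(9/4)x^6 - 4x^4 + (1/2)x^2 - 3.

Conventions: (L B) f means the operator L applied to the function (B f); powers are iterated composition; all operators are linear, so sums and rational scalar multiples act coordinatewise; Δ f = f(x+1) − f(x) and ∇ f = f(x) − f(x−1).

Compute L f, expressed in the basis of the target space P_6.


∇ f = -(27/2)x^5 + (135/4)x^4 - 61x^3 + (231/4)x^2 - (57/2)x + 23/4
Δ ∇ f = -(135/2)x^4 - (231/2)x^2 - 23/2

the image equals g(x) = -(135/2)x^4 - (231/2)x^2 - 23/2


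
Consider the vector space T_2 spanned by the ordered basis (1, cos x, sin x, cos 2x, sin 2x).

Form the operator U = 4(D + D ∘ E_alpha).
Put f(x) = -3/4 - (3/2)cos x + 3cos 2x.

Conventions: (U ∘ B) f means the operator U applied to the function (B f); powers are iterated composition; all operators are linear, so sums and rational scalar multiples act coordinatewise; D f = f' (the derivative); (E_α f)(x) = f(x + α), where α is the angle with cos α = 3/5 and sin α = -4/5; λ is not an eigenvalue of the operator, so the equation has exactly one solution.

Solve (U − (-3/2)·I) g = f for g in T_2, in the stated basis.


write g with unknown coordinates in the stated basis and equate coefficients in (U − (-3/2)·I) g = f
solving from the highest basis element down gives g = -1/2 - (141/1261)cos x - (192/1261)sin x + (34/145)cos 2x + (64/435)sin 2x
check: U g = -(1680/1261)cos x + (288/1261)sin x + (384/145)cos 2x - (32/145)sin 2x
so U g − (-3/2)·g = -3/4 - (3/2)cos x + 3cos 2x = f ✓

the result is g(x) = -1/2 - (141/1261)cos x - (192/1261)sin x + (34/145)cos 2x + (64/435)sin 2x


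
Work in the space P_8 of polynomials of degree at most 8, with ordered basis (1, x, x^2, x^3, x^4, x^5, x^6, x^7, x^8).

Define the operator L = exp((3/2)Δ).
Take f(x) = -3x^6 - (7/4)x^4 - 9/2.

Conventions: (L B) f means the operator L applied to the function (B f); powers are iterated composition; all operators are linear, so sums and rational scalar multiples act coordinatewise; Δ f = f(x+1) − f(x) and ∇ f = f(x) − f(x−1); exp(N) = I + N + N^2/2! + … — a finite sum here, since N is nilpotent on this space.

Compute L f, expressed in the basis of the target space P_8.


order-1 term: -27x^5 - (135/2)x^4 - (201/2)x^3 - (333/4)x^2 - (75/2)x - 57/8
order-2 term: -(405/4)x^4 - 405x^3 - (5859/8)x^2 - (2619/4)x - 3789/16
order-3 term: -(405/2)x^3 - (3645/4)x^2 - (12339/8)x - 15147/16
order-4 term: -(3645/16)x^2 - (3645/4)x - 63747/64
order-5 term: -(2187/16)x - 10935/32
order-6 term: -2187/64
the series for exp((3/2)Δ) f terminates at order 6
exp((3/2)Δ) f = -3x^6 - 27x^5 - (341/2)x^4 - 708x^3 - (31275/16)x^2 - (52521/16)x - 41073/16

the result is g(x) = -3x^6 - 27x^5 - (341/2)x^4 - 708x^3 - (31275/16)x^2 - (52521/16)x - 41073/16


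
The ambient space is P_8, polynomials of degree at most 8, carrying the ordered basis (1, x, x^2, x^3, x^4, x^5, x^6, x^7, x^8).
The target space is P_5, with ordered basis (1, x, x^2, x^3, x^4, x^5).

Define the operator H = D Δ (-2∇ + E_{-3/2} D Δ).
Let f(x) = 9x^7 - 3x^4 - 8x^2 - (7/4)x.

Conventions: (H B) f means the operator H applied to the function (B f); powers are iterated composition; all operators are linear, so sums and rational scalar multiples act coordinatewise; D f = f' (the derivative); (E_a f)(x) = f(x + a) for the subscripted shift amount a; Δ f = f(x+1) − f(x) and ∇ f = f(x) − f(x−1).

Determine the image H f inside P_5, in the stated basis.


∇ f = 63x^6 - 189x^5 + 315x^4 - 327x^3 + 207x^2 - 91x + 73/4
(-2∇) f = -126x^6 + 378x^5 - 630x^4 + 654x^3 - 414x^2 + 182x - 73/2
Δ f = 63x^6 + 189x^5 + 315x^4 + 303x^3 + 171x^2 + 35x - 15/4
D Δ f = 378x^5 + 945x^4 + 1260x^3 + 909x^2 + 342x + 35
E_{-3/2} D Δ f = 378x^5 - 1890x^4 + 4095x^3 - 4761x^2 + (23445/8)x - 6173/8
(-2∇ + E_{-3/2} D Δ) f = -126x^6 + 756x^5 - 2520x^4 + 4749x^3 - 5175x^2 + (24901/8)x - 6465/8
Δ (-2∇ + E_{-3/2} D Δ) f = -756x^5 + 1890x^4 - 5040x^3 + 4797x^2 - 3159x + 6373/8
D Δ (-2∇ + E_{-3/2} D Δ) f = -3780x^4 + 7560x^3 - 15120x^2 + 9594x - 3159

the image equals g(x) = -3780x^4 + 7560x^3 - 15120x^2 + 9594x - 3159


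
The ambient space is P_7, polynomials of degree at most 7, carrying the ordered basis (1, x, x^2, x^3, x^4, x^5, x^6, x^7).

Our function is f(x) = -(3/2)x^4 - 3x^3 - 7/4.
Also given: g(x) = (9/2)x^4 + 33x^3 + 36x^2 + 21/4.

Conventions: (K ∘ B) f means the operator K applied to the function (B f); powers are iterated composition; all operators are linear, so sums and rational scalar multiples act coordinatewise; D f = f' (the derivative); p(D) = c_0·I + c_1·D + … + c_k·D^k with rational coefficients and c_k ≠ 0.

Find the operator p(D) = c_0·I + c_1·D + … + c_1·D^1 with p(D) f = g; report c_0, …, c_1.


D^0 f = -(3/2)x^4 - 3x^3 - 7/4
D^1 f = -6x^3 - 9x^2
matching coefficients of g against c_0 f + c_1 Df + … from the top degree down determines the c_i
solution: c_0 = -3, c_1 = -4

c_0 = -3, c_1 = -4


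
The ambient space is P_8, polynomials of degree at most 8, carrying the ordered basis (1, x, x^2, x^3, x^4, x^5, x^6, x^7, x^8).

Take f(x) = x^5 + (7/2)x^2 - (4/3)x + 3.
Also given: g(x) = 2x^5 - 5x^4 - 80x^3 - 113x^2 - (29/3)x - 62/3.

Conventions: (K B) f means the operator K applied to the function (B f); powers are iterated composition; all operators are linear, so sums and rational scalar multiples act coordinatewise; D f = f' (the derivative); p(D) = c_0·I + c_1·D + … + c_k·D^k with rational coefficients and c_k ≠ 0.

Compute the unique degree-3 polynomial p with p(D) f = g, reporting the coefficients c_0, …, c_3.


D^0 f = x^5 + (7/2)x^2 - (4/3)x + 3
D^1 f = 5x^4 + 7x - 4/3
D^2 f = 20x^3 + 7
D^3 f = 60x^2
matching coefficients of g against c_0 f + c_1 Df + … from the top degree down determines the c_i
solution: c_0 = 2, c_1 = -1, c_2 = -4, c_3 = -2

p(D) = 2·I − D − 4·D^2 − 2·D^3, i.e. c_0 = 2, c_1 = -1, c_2 = -4, c_3 = -2


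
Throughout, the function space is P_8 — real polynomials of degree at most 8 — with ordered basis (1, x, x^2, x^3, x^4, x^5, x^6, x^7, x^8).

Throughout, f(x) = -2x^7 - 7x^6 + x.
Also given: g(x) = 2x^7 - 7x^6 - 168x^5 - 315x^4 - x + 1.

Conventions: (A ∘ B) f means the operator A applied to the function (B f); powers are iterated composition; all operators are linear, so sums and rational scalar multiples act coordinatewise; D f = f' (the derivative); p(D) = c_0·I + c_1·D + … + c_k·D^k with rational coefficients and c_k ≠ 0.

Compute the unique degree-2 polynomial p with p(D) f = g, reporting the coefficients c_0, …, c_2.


D^0 f = -2x^7 - 7x^6 + x
D^1 f = -14x^6 - 42x^5 + 1
D^2 f = -84x^5 - 210x^4
matching coefficients of g against c_0 f + c_1 Df + … from the top degree down determines the c_i
solution: c_0 = -1, c_1 = 1, c_2 = 3/2

p(D) = -I + D + (3/2)·D^2, i.e. c_0 = -1, c_1 = 1, c_2 = 3/2


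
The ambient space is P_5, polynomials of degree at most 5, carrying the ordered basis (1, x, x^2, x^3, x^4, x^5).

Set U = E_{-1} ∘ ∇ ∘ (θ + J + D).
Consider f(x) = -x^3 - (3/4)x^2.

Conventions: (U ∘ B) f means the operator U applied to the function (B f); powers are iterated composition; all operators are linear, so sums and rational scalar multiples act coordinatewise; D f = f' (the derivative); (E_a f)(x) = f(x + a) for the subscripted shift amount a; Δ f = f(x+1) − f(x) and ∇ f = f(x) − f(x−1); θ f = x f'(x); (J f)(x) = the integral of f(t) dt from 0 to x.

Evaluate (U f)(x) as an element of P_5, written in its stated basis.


the result is g(x) = -x^3 - (21/4)x^2 + (53/4)x - 7

θ f = -3x^3 - (3/2)x^2
J f = -(1/4)x^4 - (1/4)x^3
D f = -3x^2 - (3/2)x
(θ + J + D) f = -(1/4)x^4 - (13/4)x^3 - (9/2)x^2 - (3/2)x
∇ (θ + J + D) f = -x^3 - (33/4)x^2 - (1/4)x
E_{-1} ∇ (θ + J + D) f = -x^3 - (21/4)x^2 + (53/4)x - 7


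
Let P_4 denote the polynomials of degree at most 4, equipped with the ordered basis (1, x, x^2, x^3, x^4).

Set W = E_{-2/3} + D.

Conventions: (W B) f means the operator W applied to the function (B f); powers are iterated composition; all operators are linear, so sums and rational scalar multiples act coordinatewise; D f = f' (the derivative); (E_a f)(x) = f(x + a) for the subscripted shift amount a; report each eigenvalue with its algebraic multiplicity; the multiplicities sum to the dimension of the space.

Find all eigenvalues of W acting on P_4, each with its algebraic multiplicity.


image of 1: 1
image of x: x + 1/3
image of x^2: x^2 + (2/3)x + 4/9
image of x^3: x^3 + x^2 + (4/3)x - 8/27
image of x^4: x^4 + (4/3)x^3 + (8/3)x^2 - (32/27)x + 16/81
the matrix is upper triangular; its diagonal is (1, 1, 1, 1, 1)
for a triangular matrix the eigenvalues are the diagonal entries, with algebraic multiplicity their repetition count

λ = 1 (multiplicity 5)


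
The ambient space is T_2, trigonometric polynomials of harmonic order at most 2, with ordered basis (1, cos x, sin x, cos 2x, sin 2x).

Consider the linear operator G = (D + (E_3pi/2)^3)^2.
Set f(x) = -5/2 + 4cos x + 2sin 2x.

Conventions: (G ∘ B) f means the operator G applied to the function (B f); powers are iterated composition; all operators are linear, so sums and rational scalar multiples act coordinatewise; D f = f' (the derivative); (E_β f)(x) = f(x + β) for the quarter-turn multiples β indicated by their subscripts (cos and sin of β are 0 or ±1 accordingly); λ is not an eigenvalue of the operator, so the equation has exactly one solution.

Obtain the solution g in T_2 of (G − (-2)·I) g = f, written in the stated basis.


the result is g(x) = -5/6 - 2cos x + (8/17)cos 2x - (2/17)sin 2x

write g with unknown coordinates in the stated basis and equate coefficients in (G − (-2)·I) g = f
solving from the highest basis element down gives g = -5/6 - 2cos x + (8/17)cos 2x - (2/17)sin 2x
check: G g = -5/6 + 8cos x - (16/17)cos 2x + (38/17)sin 2x
so G g − (-2)·g = -5/2 + 4cos x + 2sin 2x = f ✓


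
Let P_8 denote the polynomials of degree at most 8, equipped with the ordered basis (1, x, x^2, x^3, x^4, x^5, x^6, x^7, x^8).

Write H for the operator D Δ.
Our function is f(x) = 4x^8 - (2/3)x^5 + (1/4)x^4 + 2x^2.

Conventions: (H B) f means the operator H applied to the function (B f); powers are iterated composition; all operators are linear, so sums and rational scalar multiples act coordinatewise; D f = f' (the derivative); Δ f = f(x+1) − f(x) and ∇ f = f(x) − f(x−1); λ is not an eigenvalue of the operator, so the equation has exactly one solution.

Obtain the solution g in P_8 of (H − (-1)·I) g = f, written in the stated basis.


g(x) = 4x^8 - 224x^6 - (2018/3)x^5 + (22401/4)x^4 + (77320/3)x^3 - 34253x^2 - (605681/3)x - 79619/3

write g with unknown coordinates in the stated basis and equate coefficients in (H − (-1)·I) g = f
solving from the highest basis element down gives g = 4x^8 - 224x^6 - (2018/3)x^5 + (22401/4)x^4 + (77320/3)x^3 - 34253x^2 - (605681/3)x - 79619/3
check: H g = 224x^6 + 672x^5 - 5600x^4 - (77320/3)x^3 + 34255x^2 + (605681/3)x + 79619/3
so H g − (-1)·g = 4x^8 - (2/3)x^5 + (1/4)x^4 + 2x^2 = f ✓


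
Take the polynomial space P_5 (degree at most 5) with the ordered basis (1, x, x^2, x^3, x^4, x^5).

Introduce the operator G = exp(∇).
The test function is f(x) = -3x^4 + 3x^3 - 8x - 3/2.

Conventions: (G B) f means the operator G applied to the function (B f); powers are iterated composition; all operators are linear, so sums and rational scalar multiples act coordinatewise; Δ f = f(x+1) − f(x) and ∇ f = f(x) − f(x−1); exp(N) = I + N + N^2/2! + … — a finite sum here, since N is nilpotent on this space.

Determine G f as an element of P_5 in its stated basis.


order-1 term: -12x^3 + 27x^2 - 21x - 2
order-2 term: -18x^2 + 45x - 30
order-3 term: -12x + 21
order-4 term: -3
the series for exp(∇) f terminates at order 4
exp(∇) f = -3x^4 - 9x^3 + 9x^2 + 4x - 31/2

g(x) = -3x^4 - 9x^3 + 9x^2 + 4x - 31/2


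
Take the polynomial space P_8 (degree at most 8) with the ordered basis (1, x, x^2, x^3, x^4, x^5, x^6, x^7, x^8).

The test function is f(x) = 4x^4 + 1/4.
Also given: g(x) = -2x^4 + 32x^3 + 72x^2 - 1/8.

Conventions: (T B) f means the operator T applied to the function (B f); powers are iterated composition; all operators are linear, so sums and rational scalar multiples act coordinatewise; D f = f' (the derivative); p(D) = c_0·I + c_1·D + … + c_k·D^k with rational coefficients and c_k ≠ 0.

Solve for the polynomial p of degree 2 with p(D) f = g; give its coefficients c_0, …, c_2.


D^0 f = 4x^4 + 1/4
D^1 f = 16x^3
D^2 f = 48x^2
matching coefficients of g against c_0 f + c_1 Df + … from the top degree down determines the c_i
solution: c_0 = -1/2, c_1 = 2, c_2 = 3/2

c_0 = -1/2, c_1 = 2, c_2 = 3/2


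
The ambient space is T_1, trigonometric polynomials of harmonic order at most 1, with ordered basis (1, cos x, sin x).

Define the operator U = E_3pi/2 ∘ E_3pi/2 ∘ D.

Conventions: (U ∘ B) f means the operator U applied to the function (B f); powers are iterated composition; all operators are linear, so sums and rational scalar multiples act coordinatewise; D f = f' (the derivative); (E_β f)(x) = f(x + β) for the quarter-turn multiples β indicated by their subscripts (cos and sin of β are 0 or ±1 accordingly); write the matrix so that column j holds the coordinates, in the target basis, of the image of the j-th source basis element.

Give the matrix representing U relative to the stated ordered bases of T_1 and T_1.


image of 1: 0
image of cos x: sin x
image of sin x: -cos x
each image's coordinates form column j of the matrix

the matrix is [[0, 0, 0]; [0, 0, -1]; [0, 1, 0]] (rows listed top to bottom)


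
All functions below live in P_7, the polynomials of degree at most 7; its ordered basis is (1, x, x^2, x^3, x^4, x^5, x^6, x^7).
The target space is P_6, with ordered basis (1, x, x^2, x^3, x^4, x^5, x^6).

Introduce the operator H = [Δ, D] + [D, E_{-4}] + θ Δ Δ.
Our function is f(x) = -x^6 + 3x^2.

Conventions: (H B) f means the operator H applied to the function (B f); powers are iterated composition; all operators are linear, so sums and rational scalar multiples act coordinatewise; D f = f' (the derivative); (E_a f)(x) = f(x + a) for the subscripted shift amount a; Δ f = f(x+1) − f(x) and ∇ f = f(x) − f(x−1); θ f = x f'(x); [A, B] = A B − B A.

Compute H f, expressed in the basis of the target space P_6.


D f = -6x^5 + 6x
Δ D f = -30x^4 - 60x^3 - 60x^2 - 30x
Δ f = -6x^5 - 15x^4 - 20x^3 - 15x^2 + 2
D Δ f = -30x^4 - 60x^3 - 60x^2 - 30x
[Δ, D] f = 0
E_{-4} f = -x^6 + 24x^5 - 240x^4 + 1280x^3 - 3837x^2 + 6120x - 4048
D E_{-4} f = -6x^5 + 120x^4 - 960x^3 + 3840x^2 - 7674x + 6120
D f = -6x^5 + 6x
E_{-4} D f = -6x^5 + 120x^4 - 960x^3 + 3840x^2 - 7674x + 6120
[D, E_{-4}] f = 0
Δ f = -6x^5 - 15x^4 - 20x^3 - 15x^2 + 2
Δ Δ f = -30x^4 - 120x^3 - 210x^2 - 180x - 56
θ Δ Δ f = -120x^4 - 360x^3 - 420x^2 - 180x
([Δ, D] + [D, E_{-4}] + θ Δ Δ) f = -120x^4 - 360x^3 - 420x^2 - 180x

g(x) = -120x^4 - 360x^3 - 420x^2 - 180x
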